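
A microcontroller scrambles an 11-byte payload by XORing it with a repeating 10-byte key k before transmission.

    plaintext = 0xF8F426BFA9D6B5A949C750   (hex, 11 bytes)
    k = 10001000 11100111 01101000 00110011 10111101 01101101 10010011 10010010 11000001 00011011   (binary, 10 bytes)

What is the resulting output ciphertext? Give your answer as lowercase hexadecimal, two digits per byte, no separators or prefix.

The 10-byte key repeats, so the effective keystream is 88 e7 68 33 bd 6d 93 92 c1 1b 88.
byte 0: 11111000 ^ 10001000 = 01110000
byte 1: 11110100 ^ 11100111 = 00010011
byte 2: 00100110 ^ 01101000 = 01001110
byte 3: 10111111 ^ 00110011 = 10001100
byte 4: 10101001 ^ 10111101 = 00010100
byte 5: 11010110 ^ 01101101 = 10111011
byte 6: 10110101 ^ 10010011 = 00100110
byte 7: 10101001 ^ 10010010 = 00111011
byte 8: 01001001 ^ 11000001 = 10001000
byte 9: 11000111 ^ 00011011 = 11011100
byte 10: 01010000 ^ 10001000 = 11011000

70134e8c14bb263b88dcd8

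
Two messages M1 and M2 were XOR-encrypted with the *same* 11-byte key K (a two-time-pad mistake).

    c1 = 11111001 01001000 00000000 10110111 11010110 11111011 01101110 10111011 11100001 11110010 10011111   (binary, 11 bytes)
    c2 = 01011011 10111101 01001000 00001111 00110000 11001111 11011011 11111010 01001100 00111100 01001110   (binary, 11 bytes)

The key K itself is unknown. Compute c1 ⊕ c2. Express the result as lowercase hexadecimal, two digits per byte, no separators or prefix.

c1 ⊕ c2 = (M1 ⊕ K) ⊕ (M2 ⊕ K) = M1 ⊕ M2 — the shared key cancels under XOR.
f9 ⊕ 5b = a2
48 ⊕ bd = f5
00 ⊕ 48 = 48
b7 ⊕ 0f = b8
d6 ⊕ 30 = e6
fb ⊕ cf = 34
6e ⊕ db = b5
bb ⊕ fa = 41
e1 ⊕ 4c = ad
f2 ⊕ 3c = ce
9f ⊕ 4e = d1

a2f548b8e634b541adced1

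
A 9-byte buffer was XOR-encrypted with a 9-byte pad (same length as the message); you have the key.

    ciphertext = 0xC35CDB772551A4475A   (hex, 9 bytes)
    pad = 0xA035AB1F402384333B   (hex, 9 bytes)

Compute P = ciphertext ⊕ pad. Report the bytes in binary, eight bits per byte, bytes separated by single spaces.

01100011 01101001 01110000 01101000 01100101 01110010 00100000 01110100 01100001

11000011 ^ 10100000 = 01100011
01011100 ^ 00110101 = 01101001
11011011 ^ 10101011 = 01110000
01110111 ^ 00011111 = 01101000
00100101 ^ 01000000 = 01100101
01010001 ^ 00100011 = 01110010
10100100 ^ 10000100 = 00100000
01000111 ^ 00110011 = 01110100
01011010 ^ 00111011 = 01100001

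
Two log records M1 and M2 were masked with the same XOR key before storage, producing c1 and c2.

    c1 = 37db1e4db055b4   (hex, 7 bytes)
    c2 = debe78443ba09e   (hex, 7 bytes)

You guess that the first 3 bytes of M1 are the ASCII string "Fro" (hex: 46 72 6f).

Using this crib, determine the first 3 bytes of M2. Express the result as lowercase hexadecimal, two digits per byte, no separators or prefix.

af1709

First, c1 ⊕ c2 = (M1 ⊕ K) ⊕ (M2 ⊕ K) = M1 ⊕ M2, so the key drops out. Then M2 = (M1 ⊕ M2) ⊕ M1 over the first 3 bytes.
byte 0: (37 xor de) xor 46 = e9 xor 46 = af
byte 1: (db xor be) xor 72 = 65 xor 72 = 17
byte 2: (1e xor 78) xor 6f = 66 xor 6f = 09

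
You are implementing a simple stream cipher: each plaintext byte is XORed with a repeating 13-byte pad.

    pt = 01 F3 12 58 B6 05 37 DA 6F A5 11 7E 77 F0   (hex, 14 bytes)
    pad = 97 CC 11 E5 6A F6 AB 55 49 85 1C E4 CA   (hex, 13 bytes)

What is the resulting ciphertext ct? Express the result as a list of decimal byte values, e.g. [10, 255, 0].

[150, 63, 3, 189, 220, 243, 156, 143, 38, 32, 13, 154, 189, 103]

The 13-byte key repeats, so the effective keystream is 97 cc 11 e5 6a f6 ab 55 49 85 1c e4 ca 97.
byte 0: 01 XOR 97 = 96
byte 1: f3 XOR cc = 3f
byte 2: 12 XOR 11 = 03
byte 3: 58 XOR e5 = bd
byte 4: b6 XOR 6a = dc
byte 5: 05 XOR f6 = f3
byte 6: 37 XOR ab = 9c
byte 7: da XOR 55 = 8f
byte 8: 6f XOR 49 = 26
byte 9: a5 XOR 85 = 20
byte 10: 11 XOR 1c = 0d
byte 11: 7e XOR e4 = 9a
byte 12: 77 XOR ca = bd
byte 13: f0 XOR 97 = 67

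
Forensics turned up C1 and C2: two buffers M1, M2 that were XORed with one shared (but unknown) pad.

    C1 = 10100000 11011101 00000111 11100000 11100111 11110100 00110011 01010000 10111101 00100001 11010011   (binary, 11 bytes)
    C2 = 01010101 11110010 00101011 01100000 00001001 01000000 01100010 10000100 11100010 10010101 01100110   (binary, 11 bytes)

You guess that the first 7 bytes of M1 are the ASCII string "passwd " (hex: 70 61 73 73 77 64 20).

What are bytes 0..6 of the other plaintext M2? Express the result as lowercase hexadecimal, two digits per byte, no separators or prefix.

854e5ff399d071

First, C1 ⊕ C2 = (M1 ⊕ K) ⊕ (M2 ⊕ K) = M1 ⊕ M2, so the key drops out. Then M2 = (M1 ⊕ M2) ⊕ M1 over the first 7 bytes.
byte 0: (a0 xor 55) xor 70 = f5 xor 70 = 85
byte 1: (dd xor f2) xor 61 = 2f xor 61 = 4e
byte 2: (07 xor 2b) xor 73 = 2c xor 73 = 5f
byte 3: (e0 xor 60) xor 73 = 80 xor 73 = f3
byte 4: (e7 xor 09) xor 77 = ee xor 77 = 99
byte 5: (f4 xor 40) xor 64 = b4 xor 64 = d0
byte 6: (33 xor 62) xor 20 = 51 xor 20 = 71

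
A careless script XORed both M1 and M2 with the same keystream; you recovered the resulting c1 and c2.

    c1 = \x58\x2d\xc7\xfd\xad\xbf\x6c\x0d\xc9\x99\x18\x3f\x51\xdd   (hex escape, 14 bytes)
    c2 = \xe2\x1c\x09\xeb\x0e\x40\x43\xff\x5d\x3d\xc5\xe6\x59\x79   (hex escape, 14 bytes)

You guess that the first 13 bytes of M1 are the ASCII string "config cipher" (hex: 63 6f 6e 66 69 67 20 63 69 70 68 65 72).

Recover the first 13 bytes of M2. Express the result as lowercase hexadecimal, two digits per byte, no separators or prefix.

d95ea070ca980f91fdd4b5bc7a

First, c1 ⊕ c2 = (M1 ⊕ K) ⊕ (M2 ⊕ K) = M1 ⊕ M2, so the key drops out. Then M2 = (M1 ⊕ M2) ⊕ M1 over the first 13 bytes.
byte 0: (58 ⊕ e2) ⊕ 63 = ba ⊕ 63 = d9
byte 1: (2d ⊕ 1c) ⊕ 6f = 31 ⊕ 6f = 5e
byte 2: (c7 ⊕ 09) ⊕ 6e = ce ⊕ 6e = a0
byte 3: (fd ⊕ eb) ⊕ 66 = 16 ⊕ 66 = 70
byte 4: (ad ⊕ 0e) ⊕ 69 = a3 ⊕ 69 = ca
byte 5: (bf ⊕ 40) ⊕ 67 = ff ⊕ 67 = 98
byte 6: (6c ⊕ 43) ⊕ 20 = 2f ⊕ 20 = 0f
byte 7: (0d ⊕ ff) ⊕ 63 = f2 ⊕ 63 = 91
byte 8: (c9 ⊕ 5d) ⊕ 69 = 94 ⊕ 69 = fd
byte 9: (99 ⊕ 3d) ⊕ 70 = a4 ⊕ 70 = d4
byte 10: (18 ⊕ c5) ⊕ 68 = dd ⊕ 68 = b5
byte 11: (3f ⊕ e6) ⊕ 65 = d9 ⊕ 65 = bc
byte 12: (51 ⊕ 59) ⊕ 72 = 08 ⊕ 72 = 7a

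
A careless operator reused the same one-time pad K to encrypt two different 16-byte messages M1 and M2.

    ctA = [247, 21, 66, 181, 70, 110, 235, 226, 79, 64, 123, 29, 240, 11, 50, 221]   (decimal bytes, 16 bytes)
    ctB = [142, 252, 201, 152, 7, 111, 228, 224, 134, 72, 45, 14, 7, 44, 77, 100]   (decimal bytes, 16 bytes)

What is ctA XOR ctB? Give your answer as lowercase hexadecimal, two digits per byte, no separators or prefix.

79e98b2d41010f02c9085613f7277fb9

ctA ⊕ ctB = (M1 ⊕ K) ⊕ (M2 ⊕ K) = M1 ⊕ M2 — the shared key cancels under XOR.
11110111 XOR 10001110 = 01111001
00010101 XOR 11111100 = 11101001
01000010 XOR 11001001 = 10001011
10110101 XOR 10011000 = 00101101
01000110 XOR 00000111 = 01000001
01101110 XOR 01101111 = 00000001
11101011 XOR 11100100 = 00001111
11100010 XOR 11100000 = 00000010
01001111 XOR 10000110 = 11001001
01000000 XOR 01001000 = 00001000
01111011 XOR 00101101 = 01010110
00011101 XOR 00001110 = 00010011
11110000 XOR 00000111 = 11110111
00001011 XOR 00101100 = 00100111
00110010 XOR 01001101 = 01111111
11011101 XOR 01100100 = 10111001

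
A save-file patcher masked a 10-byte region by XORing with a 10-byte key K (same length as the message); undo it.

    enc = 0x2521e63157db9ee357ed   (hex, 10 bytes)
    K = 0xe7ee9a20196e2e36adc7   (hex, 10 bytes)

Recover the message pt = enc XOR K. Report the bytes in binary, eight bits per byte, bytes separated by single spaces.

XOR is its own inverse, so applying the key byte-wise gives the result directly.
00100101 xor 11100111 = 11000010
00100001 xor 11101110 = 11001111
11100110 xor 10011010 = 01111100
00110001 xor 00100000 = 00010001
01010111 xor 00011001 = 01001110
11011011 xor 01101110 = 10110101
10011110 xor 00101110 = 10110000
11100011 xor 00110110 = 11010101
01010111 xor 10101101 = 11111010
11101101 xor 11000111 = 00101010

11000010 11001111 01111100 00010001 01001110 10110101 10110000 11010101 11111010 00101010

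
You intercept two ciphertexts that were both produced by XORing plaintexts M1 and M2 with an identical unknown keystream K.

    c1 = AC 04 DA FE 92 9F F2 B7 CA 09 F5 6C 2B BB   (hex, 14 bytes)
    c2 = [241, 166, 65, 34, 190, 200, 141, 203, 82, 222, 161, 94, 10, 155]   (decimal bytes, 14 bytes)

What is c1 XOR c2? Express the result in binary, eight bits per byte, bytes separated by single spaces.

01011101 10100010 10011011 11011100 00101100 01010111 01111111 01111100 10011000 11010111 01010100 00110010 00100001 00100000

c1 ⊕ c2 = (M1 ⊕ K) ⊕ (M2 ⊕ K) = M1 ⊕ M2 — the shared key cancels under XOR.
10101100 ⊕ 11110001 = 01011101
00000100 ⊕ 10100110 = 10100010
11011010 ⊕ 01000001 = 10011011
11111110 ⊕ 00100010 = 11011100
10010010 ⊕ 10111110 = 00101100
10011111 ⊕ 11001000 = 01010111
11110010 ⊕ 10001101 = 01111111
10110111 ⊕ 11001011 = 01111100
11001010 ⊕ 01010010 = 10011000
00001001 ⊕ 11011110 = 11010111
11110101 ⊕ 10100001 = 01010100
01101100 ⊕ 01011110 = 00110010
00101011 ⊕ 00001010 = 00100001
10111011 ⊕ 10011011 = 00100000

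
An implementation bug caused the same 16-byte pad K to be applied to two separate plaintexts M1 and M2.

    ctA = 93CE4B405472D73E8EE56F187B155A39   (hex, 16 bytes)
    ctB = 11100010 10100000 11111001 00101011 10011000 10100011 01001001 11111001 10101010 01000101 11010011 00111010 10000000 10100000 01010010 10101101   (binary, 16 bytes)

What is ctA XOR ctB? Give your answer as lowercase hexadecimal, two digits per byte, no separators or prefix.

ctA ⊕ ctB = (M1 ⊕ K) ⊕ (M2 ⊕ K) = M1 ⊕ M2 — the shared key cancels under XOR.
93 ⊕ e2 = 71
ce ⊕ a0 = 6e
4b ⊕ f9 = b2
40 ⊕ 2b = 6b
54 ⊕ 98 = cc
72 ⊕ a3 = d1
d7 ⊕ 49 = 9e
3e ⊕ f9 = c7
8e ⊕ aa = 24
e5 ⊕ 45 = a0
6f ⊕ d3 = bc
18 ⊕ 3a = 22
7b ⊕ 80 = fb
15 ⊕ a0 = b5
5a ⊕ 52 = 08
39 ⊕ ad = 94

716eb26bccd19ec724a0bc22fbb50894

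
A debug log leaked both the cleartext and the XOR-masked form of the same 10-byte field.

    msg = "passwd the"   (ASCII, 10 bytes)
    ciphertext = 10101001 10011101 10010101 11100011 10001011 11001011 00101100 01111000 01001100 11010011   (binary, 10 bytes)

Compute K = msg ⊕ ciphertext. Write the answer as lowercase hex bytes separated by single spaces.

d9 fc e6 90 fc af 0c 0c 24 b6

Since ciphertext = msg ⊕ K, XORing both sides with msg gives K = msg ⊕ ciphertext.
112 xor 169 = 217
 97 xor 157 = 252
115 xor 149 = 230
115 xor 227 = 144
119 xor 139 = 252
100 xor 203 = 175
 32 xor  44 =  12
116 xor 120 =  12
104 xor  76 =  36
101 xor 211 = 182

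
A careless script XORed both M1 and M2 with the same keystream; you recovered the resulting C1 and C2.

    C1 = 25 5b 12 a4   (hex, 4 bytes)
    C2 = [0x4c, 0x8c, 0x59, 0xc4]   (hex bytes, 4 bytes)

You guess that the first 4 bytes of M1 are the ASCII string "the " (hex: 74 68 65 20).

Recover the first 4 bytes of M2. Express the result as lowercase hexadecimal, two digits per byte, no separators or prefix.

1dbf2e40

First, C1 ⊕ C2 = (M1 ⊕ K) ⊕ (M2 ⊕ K) = M1 ⊕ M2, so the key drops out. Then M2 = (M1 ⊕ M2) ⊕ M1 over the first 4 bytes.
byte 0: (25 xor 4c) xor 74 = 69 xor 74 = 1d
byte 1: (5b xor 8c) xor 68 = d7 xor 68 = bf
byte 2: (12 xor 59) xor 65 = 4b xor 65 = 2e
byte 3: (a4 xor c4) xor 20 = 60 xor 20 = 40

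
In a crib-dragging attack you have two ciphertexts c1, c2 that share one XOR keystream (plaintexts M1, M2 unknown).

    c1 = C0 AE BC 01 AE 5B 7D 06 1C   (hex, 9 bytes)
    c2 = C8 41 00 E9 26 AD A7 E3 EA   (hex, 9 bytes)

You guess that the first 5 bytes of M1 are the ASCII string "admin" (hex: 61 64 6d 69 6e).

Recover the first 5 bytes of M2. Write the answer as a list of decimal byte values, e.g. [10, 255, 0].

[105, 139, 209, 129, 230]

First, c1 ⊕ c2 = (M1 ⊕ K) ⊕ (M2 ⊕ K) = M1 ⊕ M2, so the key drops out. Then M2 = (M1 ⊕ M2) ⊕ M1 over the first 5 bytes.
byte 0: (c0 XOR c8) XOR 61 = 08 XOR 61 = 69
byte 1: (ae XOR 41) XOR 64 = ef XOR 64 = 8b
byte 2: (bc XOR 00) XOR 6d = bc XOR 6d = d1
byte 3: (01 XOR e9) XOR 69 = e8 XOR 69 = 81
byte 4: (ae XOR 26) XOR 6e = 88 XOR 6e = e6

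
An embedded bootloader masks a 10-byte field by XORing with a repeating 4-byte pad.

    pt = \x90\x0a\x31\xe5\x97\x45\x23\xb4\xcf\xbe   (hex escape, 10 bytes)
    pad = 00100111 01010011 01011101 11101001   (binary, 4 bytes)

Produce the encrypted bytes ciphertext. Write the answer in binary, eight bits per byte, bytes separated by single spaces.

The 4-byte key repeats, so the effective keystream is 27 53 5d e9 27 53 5d e9 27 53.
byte 0: 90 XOR 27 = b7
byte 1: 0a XOR 53 = 59
byte 2: 31 XOR 5d = 6c
byte 3: e5 XOR e9 = 0c
byte 4: 97 XOR 27 = b0
byte 5: 45 XOR 53 = 16
byte 6: 23 XOR 5d = 7e
byte 7: b4 XOR e9 = 5d
byte 8: cf XOR 27 = e8
byte 9: be XOR 53 = ed

10110111 01011001 01101100 00001100 10110000 00010110 01111110 01011101 11101000 11101101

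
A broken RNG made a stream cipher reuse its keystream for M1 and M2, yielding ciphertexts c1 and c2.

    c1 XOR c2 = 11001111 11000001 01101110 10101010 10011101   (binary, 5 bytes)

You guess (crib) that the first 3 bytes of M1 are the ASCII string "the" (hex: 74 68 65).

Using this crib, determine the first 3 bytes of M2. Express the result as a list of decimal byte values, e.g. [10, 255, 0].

Since c1 ⊕ c2 = M1 ⊕ M2, XORing with the guessed M1 bytes yields the corresponding M2 bytes: M2 = (c1 ⊕ c2) ⊕ M1.
byte 0: 11001111 ⊕ 01110100 = 10111011
byte 1: 11000001 ⊕ 01101000 = 10101001
byte 2: 01101110 ⊕ 01100101 = 00001011

[187, 169, 11]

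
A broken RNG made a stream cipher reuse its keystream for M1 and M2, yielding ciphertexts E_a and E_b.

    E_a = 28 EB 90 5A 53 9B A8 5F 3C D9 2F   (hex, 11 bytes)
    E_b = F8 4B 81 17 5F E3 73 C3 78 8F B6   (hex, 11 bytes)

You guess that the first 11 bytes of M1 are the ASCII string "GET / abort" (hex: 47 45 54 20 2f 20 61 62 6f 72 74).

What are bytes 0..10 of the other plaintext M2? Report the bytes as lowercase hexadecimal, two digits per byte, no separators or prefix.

First, E_a ⊕ E_b = (M1 ⊕ K) ⊕ (M2 ⊕ K) = M1 ⊕ M2, so the key drops out. Then M2 = (M1 ⊕ M2) ⊕ M1 over the first 11 bytes.
byte 0: (28 xor f8) xor 47 = d0 xor 47 = 97
byte 1: (eb xor 4b) xor 45 = a0 xor 45 = e5
byte 2: (90 xor 81) xor 54 = 11 xor 54 = 45
byte 3: (5a xor 17) xor 20 = 4d xor 20 = 6d
byte 4: (53 xor 5f) xor 2f = 0c xor 2f = 23
byte 5: (9b xor e3) xor 20 = 78 xor 20 = 58
byte 6: (a8 xor 73) xor 61 = db xor 61 = ba
byte 7: (5f xor c3) xor 62 = 9c xor 62 = fe
byte 8: (3c xor 78) xor 6f = 44 xor 6f = 2b
byte 9: (d9 xor 8f) xor 72 = 56 xor 72 = 24
byte 10: (2f xor b6) xor 74 = 99 xor 74 = ed

97e5456d2358bafe2b24ed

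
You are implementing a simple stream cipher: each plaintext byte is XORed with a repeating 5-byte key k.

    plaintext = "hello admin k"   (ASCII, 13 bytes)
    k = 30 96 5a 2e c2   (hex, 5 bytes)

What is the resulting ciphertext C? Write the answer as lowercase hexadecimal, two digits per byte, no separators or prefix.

58f33642ad10f73e43ab5eb631

The 5-byte key repeats, so the effective keystream is 30 96 5a 2e c2 30 96 5a 2e c2 30 96 5a.
byte 0: 01101000 XOR 00110000 = 01011000
byte 1: 01100101 XOR 10010110 = 11110011
byte 2: 01101100 XOR 01011010 = 00110110
byte 3: 01101100 XOR 00101110 = 01000010
byte 4: 01101111 XOR 11000010 = 10101101
byte 5: 00100000 XOR 00110000 = 00010000
byte 6: 01100001 XOR 10010110 = 11110111
byte 7: 01100100 XOR 01011010 = 00111110
byte 8: 01101101 XOR 00101110 = 01000011
byte 9: 01101001 XOR 11000010 = 10101011
byte 10: 01101110 XOR 00110000 = 01011110
byte 11: 00100000 XOR 10010110 = 10110110
byte 12: 01101011 XOR 01011010 = 00110001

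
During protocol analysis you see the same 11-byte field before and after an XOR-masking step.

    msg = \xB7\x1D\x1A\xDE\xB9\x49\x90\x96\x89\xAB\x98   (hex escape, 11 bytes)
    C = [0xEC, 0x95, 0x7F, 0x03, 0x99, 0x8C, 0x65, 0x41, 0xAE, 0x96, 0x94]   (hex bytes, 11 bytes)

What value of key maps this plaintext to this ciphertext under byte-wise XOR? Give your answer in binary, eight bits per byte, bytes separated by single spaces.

Since C = msg ⊕ key, XORing both sides with msg gives key = msg ⊕ C.
183 XOR 236 =  91
 29 XOR 149 = 136
 26 XOR 127 = 101
222 XOR   3 = 221
185 XOR 153 =  32
 73 XOR 140 = 197
144 XOR 101 = 245
150 XOR  65 = 215
137 XOR 174 =  39
171 XOR 150 =  61
152 XOR 148 =  12

01011011 10001000 01100101 11011101 00100000 11000101 11110101 11010111 00100111 00111101 00001100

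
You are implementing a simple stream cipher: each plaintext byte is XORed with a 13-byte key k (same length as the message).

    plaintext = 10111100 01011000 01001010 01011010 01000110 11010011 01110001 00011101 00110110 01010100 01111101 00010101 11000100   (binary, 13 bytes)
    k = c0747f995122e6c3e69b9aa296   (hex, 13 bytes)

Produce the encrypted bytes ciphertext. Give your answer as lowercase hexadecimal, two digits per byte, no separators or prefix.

XOR is its own inverse, so applying the key byte-wise gives the result directly.
188 ^ 192 = 124
 88 ^ 116 =  44
 74 ^ 127 =  53
 90 ^ 153 = 195
 70 ^  81 =  23
211 ^  34 = 241
113 ^ 230 = 151
 29 ^ 195 = 222
 54 ^ 230 = 208
 84 ^ 155 = 207
125 ^ 154 = 231
 21 ^ 162 = 183
196 ^ 150 =  82

7c2c35c317f197ded0cfe7b752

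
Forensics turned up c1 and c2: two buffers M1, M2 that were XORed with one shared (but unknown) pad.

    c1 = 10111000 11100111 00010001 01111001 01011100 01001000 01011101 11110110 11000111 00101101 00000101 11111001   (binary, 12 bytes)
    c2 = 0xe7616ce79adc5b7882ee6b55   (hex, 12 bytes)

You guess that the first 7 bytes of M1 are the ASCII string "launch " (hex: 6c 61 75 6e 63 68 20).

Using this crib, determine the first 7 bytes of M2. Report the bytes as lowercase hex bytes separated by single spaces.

First, c1 ⊕ c2 = (M1 ⊕ K) ⊕ (M2 ⊕ K) = M1 ⊕ M2, so the key drops out. Then M2 = (M1 ⊕ M2) ⊕ M1 over the first 7 bytes.
byte 0: (b8 XOR e7) XOR 6c = 5f XOR 6c = 33
byte 1: (e7 XOR 61) XOR 61 = 86 XOR 61 = e7
byte 2: (11 XOR 6c) XOR 75 = 7d XOR 75 = 08
byte 3: (79 XOR e7) XOR 6e = 9e XOR 6e = f0
byte 4: (5c XOR 9a) XOR 63 = c6 XOR 63 = a5
byte 5: (48 XOR dc) XOR 68 = 94 XOR 68 = fc
byte 6: (5d XOR 5b) XOR 20 = 06 XOR 20 = 26

33 e7 08 f0 a5 fc 26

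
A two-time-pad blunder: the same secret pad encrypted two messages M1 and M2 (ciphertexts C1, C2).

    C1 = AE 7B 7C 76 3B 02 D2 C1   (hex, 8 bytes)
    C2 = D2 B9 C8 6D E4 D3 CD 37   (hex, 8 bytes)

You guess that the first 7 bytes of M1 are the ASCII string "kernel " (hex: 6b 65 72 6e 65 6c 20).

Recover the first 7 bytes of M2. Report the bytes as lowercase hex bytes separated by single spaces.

17 a7 c6 75 ba bd 3f

First, C1 ⊕ C2 = (M1 ⊕ K) ⊕ (M2 ⊕ K) = M1 ⊕ M2, so the key drops out. Then M2 = (M1 ⊕ M2) ⊕ M1 over the first 7 bytes.
byte 0: (ae ^ d2) ^ 6b = 7c ^ 6b = 17
byte 1: (7b ^ b9) ^ 65 = c2 ^ 65 = a7
byte 2: (7c ^ c8) ^ 72 = b4 ^ 72 = c6
byte 3: (76 ^ 6d) ^ 6e = 1b ^ 6e = 75
byte 4: (3b ^ e4) ^ 65 = df ^ 65 = ba
byte 5: (02 ^ d3) ^ 6c = d1 ^ 6c = bd
byte 6: (d2 ^ cd) ^ 20 = 1f ^ 20 = 3f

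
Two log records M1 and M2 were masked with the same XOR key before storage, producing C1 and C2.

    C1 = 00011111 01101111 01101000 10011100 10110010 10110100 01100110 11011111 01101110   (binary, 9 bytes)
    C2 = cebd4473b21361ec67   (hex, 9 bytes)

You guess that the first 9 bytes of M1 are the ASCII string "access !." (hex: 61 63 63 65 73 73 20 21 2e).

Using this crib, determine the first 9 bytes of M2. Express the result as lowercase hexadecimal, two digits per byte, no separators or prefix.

b0b14f8a73d4271227

First, C1 ⊕ C2 = (M1 ⊕ K) ⊕ (M2 ⊕ K) = M1 ⊕ M2, so the key drops out. Then M2 = (M1 ⊕ M2) ⊕ M1 over the first 9 bytes.
byte 0: (1f ^ ce) ^ 61 = d1 ^ 61 = b0
byte 1: (6f ^ bd) ^ 63 = d2 ^ 63 = b1
byte 2: (68 ^ 44) ^ 63 = 2c ^ 63 = 4f
byte 3: (9c ^ 73) ^ 65 = ef ^ 65 = 8a
byte 4: (b2 ^ b2) ^ 73 = 00 ^ 73 = 73
byte 5: (b4 ^ 13) ^ 73 = a7 ^ 73 = d4
byte 6: (66 ^ 61) ^ 20 = 07 ^ 20 = 27
byte 7: (df ^ ec) ^ 21 = 33 ^ 21 = 12
byte 8: (6e ^ 67) ^ 2e = 09 ^ 2e = 27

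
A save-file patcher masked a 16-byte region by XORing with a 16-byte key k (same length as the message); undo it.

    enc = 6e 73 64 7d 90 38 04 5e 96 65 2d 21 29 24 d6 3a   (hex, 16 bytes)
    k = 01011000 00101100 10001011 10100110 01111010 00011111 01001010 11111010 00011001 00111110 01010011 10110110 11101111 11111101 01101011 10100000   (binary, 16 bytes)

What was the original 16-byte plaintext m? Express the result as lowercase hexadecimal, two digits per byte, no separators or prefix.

6e xor 58 = 36
73 xor 2c = 5f
64 xor 8b = ef
7d xor a6 = db
90 xor 7a = ea
38 xor 1f = 27
04 xor 4a = 4e
5e xor fa = a4
96 xor 19 = 8f
65 xor 3e = 5b
2d xor 53 = 7e
21 xor b6 = 97
29 xor ef = c6
24 xor fd = d9
d6 xor 6b = bd
3a xor a0 = 9a

365fefdbea274ea48f5b7e97c6d9bd9a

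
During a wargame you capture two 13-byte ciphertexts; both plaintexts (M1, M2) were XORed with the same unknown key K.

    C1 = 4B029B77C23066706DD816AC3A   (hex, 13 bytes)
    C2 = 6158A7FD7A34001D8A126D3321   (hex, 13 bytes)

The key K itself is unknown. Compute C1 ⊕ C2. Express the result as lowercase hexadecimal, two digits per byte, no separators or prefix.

C1 ⊕ C2 = (M1 ⊕ K) ⊕ (M2 ⊕ K) = M1 ⊕ M2 — the shared key cancels under XOR.
byte 0:  75 ^  97 =  42
byte 1:   2 ^  88 =  90
byte 2: 155 ^ 167 =  60
byte 3: 119 ^ 253 = 138
byte 4: 194 ^ 122 = 184
byte 5:  48 ^  52 =   4
byte 6: 102 ^   0 = 102
byte 7: 112 ^  29 = 109
byte 8: 109 ^ 138 = 231
byte 9: 216 ^  18 = 202
byte 10:  22 ^ 109 = 123
byte 11: 172 ^  51 = 159
byte 12:  58 ^  33 =  27

2a5a3c8ab804666de7ca7b9f1b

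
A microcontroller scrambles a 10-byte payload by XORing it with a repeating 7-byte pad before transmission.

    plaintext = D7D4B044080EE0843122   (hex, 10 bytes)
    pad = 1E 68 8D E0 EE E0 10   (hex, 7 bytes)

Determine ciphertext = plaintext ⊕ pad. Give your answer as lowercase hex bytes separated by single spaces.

The 7-byte key repeats, so the effective keystream is 1e 68 8d e0 ee e0 10 1e 68 8d.
byte 0: 11010111 ⊕ 00011110 = 11001001
byte 1: 11010100 ⊕ 01101000 = 10111100
byte 2: 10110000 ⊕ 10001101 = 00111101
byte 3: 01000100 ⊕ 11100000 = 10100100
byte 4: 00001000 ⊕ 11101110 = 11100110
byte 5: 00001110 ⊕ 11100000 = 11101110
byte 6: 11100000 ⊕ 00010000 = 11110000
byte 7: 10000100 ⊕ 00011110 = 10011010
byte 8: 00110001 ⊕ 01101000 = 01011001
byte 9: 00100010 ⊕ 10001101 = 10101111

c9 bc 3d a4 e6 ee f0 9a 59 af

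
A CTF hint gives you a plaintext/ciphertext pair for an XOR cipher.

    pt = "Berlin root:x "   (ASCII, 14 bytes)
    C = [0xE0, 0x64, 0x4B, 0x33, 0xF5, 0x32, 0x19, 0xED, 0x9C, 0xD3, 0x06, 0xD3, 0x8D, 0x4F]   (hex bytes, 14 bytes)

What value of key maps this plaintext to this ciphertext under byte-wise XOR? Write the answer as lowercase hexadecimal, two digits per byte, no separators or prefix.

a201395f9c5c399ff3bc72e9f56f

Since C = pt ⊕ key, XORing both sides with pt gives key = pt ⊕ C.
42 ⊕ e0 = a2
65 ⊕ 64 = 01
72 ⊕ 4b = 39
6c ⊕ 33 = 5f
69 ⊕ f5 = 9c
6e ⊕ 32 = 5c
20 ⊕ 19 = 39
72 ⊕ ed = 9f
6f ⊕ 9c = f3
6f ⊕ d3 = bc
74 ⊕ 06 = 72
3a ⊕ d3 = e9
78 ⊕ 8d = f5
20 ⊕ 4f = 6f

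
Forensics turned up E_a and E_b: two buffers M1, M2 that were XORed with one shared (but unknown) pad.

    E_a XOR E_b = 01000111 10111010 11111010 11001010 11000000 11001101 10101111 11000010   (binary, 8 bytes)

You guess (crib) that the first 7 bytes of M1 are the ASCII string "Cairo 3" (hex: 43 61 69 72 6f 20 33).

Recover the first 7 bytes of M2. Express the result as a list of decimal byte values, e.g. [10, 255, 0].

[4, 219, 147, 184, 175, 237, 156]

Since E_a ⊕ E_b = M1 ⊕ M2, XORing with the guessed M1 bytes yields the corresponding M2 bytes: M2 = (E_a ⊕ E_b) ⊕ M1.
byte 0: 47 ^ 43 = 04
byte 1: ba ^ 61 = db
byte 2: fa ^ 69 = 93
byte 3: ca ^ 72 = b8
byte 4: c0 ^ 6f = af
byte 5: cd ^ 20 = ed
byte 6: af ^ 33 = 9c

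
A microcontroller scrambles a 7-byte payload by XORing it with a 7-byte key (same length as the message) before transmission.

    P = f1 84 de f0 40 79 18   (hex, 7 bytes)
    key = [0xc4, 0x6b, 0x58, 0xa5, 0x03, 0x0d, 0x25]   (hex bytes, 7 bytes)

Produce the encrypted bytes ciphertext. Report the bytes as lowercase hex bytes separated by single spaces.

f1 xor c4 = 35
84 xor 6b = ef
de xor 58 = 86
f0 xor a5 = 55
40 xor 03 = 43
79 xor 0d = 74
18 xor 25 = 3d

35 ef 86 55 43 74 3d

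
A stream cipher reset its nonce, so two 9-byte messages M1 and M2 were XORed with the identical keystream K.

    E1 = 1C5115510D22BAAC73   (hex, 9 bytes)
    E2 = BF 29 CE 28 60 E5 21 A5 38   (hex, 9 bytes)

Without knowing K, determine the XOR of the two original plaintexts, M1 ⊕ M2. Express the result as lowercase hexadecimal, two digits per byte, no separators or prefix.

a378db796dc79b094b

E1 ⊕ E2 = (M1 ⊕ K) ⊕ (M2 ⊕ K) = M1 ⊕ M2 — the shared key cancels under XOR.
byte 0: 1c ⊕ bf = a3
byte 1: 51 ⊕ 29 = 78
byte 2: 15 ⊕ ce = db
byte 3: 51 ⊕ 28 = 79
byte 4: 0d ⊕ 60 = 6d
byte 5: 22 ⊕ e5 = c7
byte 6: ba ⊕ 21 = 9b
byte 7: ac ⊕ a5 = 09
byte 8: 73 ⊕ 38 = 4b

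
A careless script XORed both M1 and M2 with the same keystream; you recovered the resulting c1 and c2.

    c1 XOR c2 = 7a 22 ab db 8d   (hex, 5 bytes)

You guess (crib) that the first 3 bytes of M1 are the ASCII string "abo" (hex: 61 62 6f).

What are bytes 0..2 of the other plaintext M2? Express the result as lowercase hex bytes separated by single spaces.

Since c1 ⊕ c2 = M1 ⊕ M2, XORing with the guessed M1 bytes yields the corresponding M2 bytes: M2 = (c1 ⊕ c2) ⊕ M1.
7a ⊕ 61 = 1b
22 ⊕ 62 = 40
ab ⊕ 6f = c4

1b 40 c4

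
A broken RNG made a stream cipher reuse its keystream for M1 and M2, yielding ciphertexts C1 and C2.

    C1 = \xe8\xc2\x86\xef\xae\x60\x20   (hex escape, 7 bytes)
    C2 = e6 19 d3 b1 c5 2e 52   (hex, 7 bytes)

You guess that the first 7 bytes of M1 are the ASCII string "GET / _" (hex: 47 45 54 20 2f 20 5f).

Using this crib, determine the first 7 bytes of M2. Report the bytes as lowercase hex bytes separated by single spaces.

First, C1 ⊕ C2 = (M1 ⊕ K) ⊕ (M2 ⊕ K) = M1 ⊕ M2, so the key drops out. Then M2 = (M1 ⊕ M2) ⊕ M1 over the first 7 bytes.
byte 0: (e8 ⊕ e6) ⊕ 47 = 0e ⊕ 47 = 49
byte 1: (c2 ⊕ 19) ⊕ 45 = db ⊕ 45 = 9e
byte 2: (86 ⊕ d3) ⊕ 54 = 55 ⊕ 54 = 01
byte 3: (ef ⊕ b1) ⊕ 20 = 5e ⊕ 20 = 7e
byte 4: (ae ⊕ c5) ⊕ 2f = 6b ⊕ 2f = 44
byte 5: (60 ⊕ 2e) ⊕ 20 = 4e ⊕ 20 = 6e
byte 6: (20 ⊕ 52) ⊕ 5f = 72 ⊕ 5f = 2d

49 9e 01 7e 44 6e 2d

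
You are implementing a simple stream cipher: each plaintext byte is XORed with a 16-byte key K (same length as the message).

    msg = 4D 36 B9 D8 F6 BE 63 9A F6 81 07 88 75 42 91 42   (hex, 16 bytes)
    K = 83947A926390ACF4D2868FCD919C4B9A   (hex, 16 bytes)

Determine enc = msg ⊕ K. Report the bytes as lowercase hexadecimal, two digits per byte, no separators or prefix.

XOR is its own inverse, so applying the key byte-wise gives the result directly.
01001101 XOR 10000011 = 11001110
00110110 XOR 10010100 = 10100010
10111001 XOR 01111010 = 11000011
11011000 XOR 10010010 = 01001010
11110110 XOR 01100011 = 10010101
10111110 XOR 10010000 = 00101110
01100011 XOR 10101100 = 11001111
10011010 XOR 11110100 = 01101110
11110110 XOR 11010010 = 00100100
10000001 XOR 10000110 = 00000111
00000111 XOR 10001111 = 10001000
10001000 XOR 11001101 = 01000101
01110101 XOR 10010001 = 11100100
01000010 XOR 10011100 = 11011110
10010001 XOR 01001011 = 11011010
01000010 XOR 10011010 = 11011000

cea2c34a952ecf6e24078845e4dedad8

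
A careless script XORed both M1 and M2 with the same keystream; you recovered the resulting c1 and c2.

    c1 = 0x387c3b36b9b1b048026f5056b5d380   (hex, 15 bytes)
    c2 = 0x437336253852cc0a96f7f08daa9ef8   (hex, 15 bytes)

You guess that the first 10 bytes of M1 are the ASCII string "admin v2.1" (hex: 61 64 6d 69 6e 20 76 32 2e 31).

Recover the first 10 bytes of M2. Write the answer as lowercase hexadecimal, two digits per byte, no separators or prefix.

1a6b607aefc30a70baa9

First, c1 ⊕ c2 = (M1 ⊕ K) ⊕ (M2 ⊕ K) = M1 ⊕ M2, so the key drops out. Then M2 = (M1 ⊕ M2) ⊕ M1 over the first 10 bytes.
byte 0: (38 ^ 43) ^ 61 = 7b ^ 61 = 1a
byte 1: (7c ^ 73) ^ 64 = 0f ^ 64 = 6b
byte 2: (3b ^ 36) ^ 6d = 0d ^ 6d = 60
byte 3: (36 ^ 25) ^ 69 = 13 ^ 69 = 7a
byte 4: (b9 ^ 38) ^ 6e = 81 ^ 6e = ef
byte 5: (b1 ^ 52) ^ 20 = e3 ^ 20 = c3
byte 6: (b0 ^ cc) ^ 76 = 7c ^ 76 = 0a
byte 7: (48 ^ 0a) ^ 32 = 42 ^ 32 = 70
byte 8: (02 ^ 96) ^ 2e = 94 ^ 2e = ba
byte 9: (6f ^ f7) ^ 31 = 98 ^ 31 = a9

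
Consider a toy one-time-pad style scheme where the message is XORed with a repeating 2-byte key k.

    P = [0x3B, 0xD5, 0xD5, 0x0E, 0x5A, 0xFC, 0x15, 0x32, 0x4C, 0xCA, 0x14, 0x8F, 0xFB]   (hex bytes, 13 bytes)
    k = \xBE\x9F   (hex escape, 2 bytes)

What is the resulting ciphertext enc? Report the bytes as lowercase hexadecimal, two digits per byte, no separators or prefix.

The 2-byte key repeats, so the effective keystream is be 9f be 9f be 9f be 9f be 9f be 9f be.
byte 0: 00111011 XOR 10111110 = 10000101
byte 1: 11010101 XOR 10011111 = 01001010
byte 2: 11010101 XOR 10111110 = 01101011
byte 3: 00001110 XOR 10011111 = 10010001
byte 4: 01011010 XOR 10111110 = 11100100
byte 5: 11111100 XOR 10011111 = 01100011
byte 6: 00010101 XOR 10111110 = 10101011
byte 7: 00110010 XOR 10011111 = 10101101
byte 8: 01001100 XOR 10111110 = 11110010
byte 9: 11001010 XOR 10011111 = 01010101
byte 10: 00010100 XOR 10111110 = 10101010
byte 11: 10001111 XOR 10011111 = 00010000
byte 12: 11111011 XOR 10111110 = 01000101

854a6b91e463abadf255aa1045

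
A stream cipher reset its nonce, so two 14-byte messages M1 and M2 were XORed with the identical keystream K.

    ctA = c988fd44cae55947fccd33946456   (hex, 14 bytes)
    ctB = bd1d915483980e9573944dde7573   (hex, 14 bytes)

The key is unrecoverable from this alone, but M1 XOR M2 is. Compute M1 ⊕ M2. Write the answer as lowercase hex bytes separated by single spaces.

74 95 6c 10 49 7d 57 d2 8f 59 7e 4a 11 25

ctA ⊕ ctB = (M1 ⊕ K) ⊕ (M2 ⊕ K) = M1 ⊕ M2 — the shared key cancels under XOR.
byte 0: c9 xor bd = 74
byte 1: 88 xor 1d = 95
byte 2: fd xor 91 = 6c
byte 3: 44 xor 54 = 10
byte 4: ca xor 83 = 49
byte 5: e5 xor 98 = 7d
byte 6: 59 xor 0e = 57
byte 7: 47 xor 95 = d2
byte 8: fc xor 73 = 8f
byte 9: cd xor 94 = 59
byte 10: 33 xor 4d = 7e
byte 11: 94 xor de = 4a
byte 12: 64 xor 75 = 11
byte 13: 56 xor 73 = 25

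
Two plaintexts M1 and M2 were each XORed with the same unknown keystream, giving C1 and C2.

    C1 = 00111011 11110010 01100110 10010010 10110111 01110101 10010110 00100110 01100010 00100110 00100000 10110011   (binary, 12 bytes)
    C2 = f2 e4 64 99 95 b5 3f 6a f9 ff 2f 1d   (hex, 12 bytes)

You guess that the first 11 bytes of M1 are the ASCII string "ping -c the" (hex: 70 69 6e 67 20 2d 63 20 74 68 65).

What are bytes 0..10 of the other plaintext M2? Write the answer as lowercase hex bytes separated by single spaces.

First, C1 ⊕ C2 = (M1 ⊕ K) ⊕ (M2 ⊕ K) = M1 ⊕ M2, so the key drops out. Then M2 = (M1 ⊕ M2) ⊕ M1 over the first 11 bytes.
byte 0: (3b xor f2) xor 70 = c9 xor 70 = b9
byte 1: (f2 xor e4) xor 69 = 16 xor 69 = 7f
byte 2: (66 xor 64) xor 6e = 02 xor 6e = 6c
byte 3: (92 xor 99) xor 67 = 0b xor 67 = 6c
byte 4: (b7 xor 95) xor 20 = 22 xor 20 = 02
byte 5: (75 xor b5) xor 2d = c0 xor 2d = ed
byte 6: (96 xor 3f) xor 63 = a9 xor 63 = ca
byte 7: (26 xor 6a) xor 20 = 4c xor 20 = 6c
byte 8: (62 xor f9) xor 74 = 9b xor 74 = ef
byte 9: (26 xor ff) xor 68 = d9 xor 68 = b1
byte 10: (20 xor 2f) xor 65 = 0f xor 65 = 6a

b9 7f 6c 6c 02 ed ca 6c ef b1 6a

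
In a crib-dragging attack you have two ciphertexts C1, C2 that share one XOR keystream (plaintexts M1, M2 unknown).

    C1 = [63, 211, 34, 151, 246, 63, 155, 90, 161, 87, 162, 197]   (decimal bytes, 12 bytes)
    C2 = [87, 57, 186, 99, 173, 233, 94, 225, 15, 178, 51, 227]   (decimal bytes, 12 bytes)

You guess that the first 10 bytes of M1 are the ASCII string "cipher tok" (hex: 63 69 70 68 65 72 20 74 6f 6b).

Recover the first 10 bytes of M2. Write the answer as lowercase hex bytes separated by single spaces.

First, C1 ⊕ C2 = (M1 ⊕ K) ⊕ (M2 ⊕ K) = M1 ⊕ M2, so the key drops out. Then M2 = (M1 ⊕ M2) ⊕ M1 over the first 10 bytes.
byte 0: (3f ^ 57) ^ 63 = 68 ^ 63 = 0b
byte 1: (d3 ^ 39) ^ 69 = ea ^ 69 = 83
byte 2: (22 ^ ba) ^ 70 = 98 ^ 70 = e8
byte 3: (97 ^ 63) ^ 68 = f4 ^ 68 = 9c
byte 4: (f6 ^ ad) ^ 65 = 5b ^ 65 = 3e
byte 5: (3f ^ e9) ^ 72 = d6 ^ 72 = a4
byte 6: (9b ^ 5e) ^ 20 = c5 ^ 20 = e5
byte 7: (5a ^ e1) ^ 74 = bb ^ 74 = cf
byte 8: (a1 ^ 0f) ^ 6f = ae ^ 6f = c1
byte 9: (57 ^ b2) ^ 6b = e5 ^ 6b = 8e

0b 83 e8 9c 3e a4 e5 cf c1 8e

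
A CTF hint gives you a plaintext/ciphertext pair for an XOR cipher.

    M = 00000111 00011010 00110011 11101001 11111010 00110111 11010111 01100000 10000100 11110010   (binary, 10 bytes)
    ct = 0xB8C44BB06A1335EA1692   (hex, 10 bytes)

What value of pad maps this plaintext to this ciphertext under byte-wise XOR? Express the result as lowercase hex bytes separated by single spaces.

bf de 78 59 90 24 e2 8a 92 60

Since ct = M ⊕ pad, XORing both sides with M gives pad = M ⊕ ct.
  7 ⊕ 184 = 191
 26 ⊕ 196 = 222
 51 ⊕  75 = 120
233 ⊕ 176 =  89
250 ⊕ 106 = 144
 55 ⊕  19 =  36
215 ⊕  53 = 226
 96 ⊕ 234 = 138
132 ⊕  22 = 146
242 ⊕ 146 =  96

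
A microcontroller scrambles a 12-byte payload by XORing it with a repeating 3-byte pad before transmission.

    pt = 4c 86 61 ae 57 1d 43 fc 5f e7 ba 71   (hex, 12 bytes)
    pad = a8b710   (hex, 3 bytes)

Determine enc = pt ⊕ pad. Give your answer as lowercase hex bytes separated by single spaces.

e4 31 71 06 e0 0d eb 4b 4f 4f 0d 61

The 3-byte key repeats, so the effective keystream is a8 b7 10 a8 b7 10 a8 b7 10 a8 b7 10.
byte 0: 4c ^ a8 = e4
byte 1: 86 ^ b7 = 31
byte 2: 61 ^ 10 = 71
byte 3: ae ^ a8 = 06
byte 4: 57 ^ b7 = e0
byte 5: 1d ^ 10 = 0d
byte 6: 43 ^ a8 = eb
byte 7: fc ^ b7 = 4b
byte 8: 5f ^ 10 = 4f
byte 9: e7 ^ a8 = 4f
byte 10: ba ^ b7 = 0d
byte 11: 71 ^ 10 = 61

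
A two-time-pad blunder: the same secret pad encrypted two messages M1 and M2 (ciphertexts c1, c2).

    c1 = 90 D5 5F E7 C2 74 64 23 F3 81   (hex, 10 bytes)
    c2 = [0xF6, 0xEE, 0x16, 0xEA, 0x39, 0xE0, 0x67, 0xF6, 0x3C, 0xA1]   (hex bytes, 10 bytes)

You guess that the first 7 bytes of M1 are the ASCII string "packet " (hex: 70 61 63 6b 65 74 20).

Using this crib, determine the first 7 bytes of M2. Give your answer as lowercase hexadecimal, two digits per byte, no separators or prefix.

First, c1 ⊕ c2 = (M1 ⊕ K) ⊕ (M2 ⊕ K) = M1 ⊕ M2, so the key drops out. Then M2 = (M1 ⊕ M2) ⊕ M1 over the first 7 bytes.
byte 0: (90 ^ f6) ^ 70 = 66 ^ 70 = 16
byte 1: (d5 ^ ee) ^ 61 = 3b ^ 61 = 5a
byte 2: (5f ^ 16) ^ 63 = 49 ^ 63 = 2a
byte 3: (e7 ^ ea) ^ 6b = 0d ^ 6b = 66
byte 4: (c2 ^ 39) ^ 65 = fb ^ 65 = 9e
byte 5: (74 ^ e0) ^ 74 = 94 ^ 74 = e0
byte 6: (64 ^ 67) ^ 20 = 03 ^ 20 = 23

165a2a669ee023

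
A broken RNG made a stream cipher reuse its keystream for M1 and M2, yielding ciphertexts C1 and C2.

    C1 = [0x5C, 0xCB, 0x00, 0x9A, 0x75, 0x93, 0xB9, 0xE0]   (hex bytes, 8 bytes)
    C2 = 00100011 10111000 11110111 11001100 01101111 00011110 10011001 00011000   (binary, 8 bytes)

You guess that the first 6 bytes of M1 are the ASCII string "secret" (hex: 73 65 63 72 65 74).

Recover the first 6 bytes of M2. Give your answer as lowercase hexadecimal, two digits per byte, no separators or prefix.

First, C1 ⊕ C2 = (M1 ⊕ K) ⊕ (M2 ⊕ K) = M1 ⊕ M2, so the key drops out. Then M2 = (M1 ⊕ M2) ⊕ M1 over the first 6 bytes.
byte 0: (5c ⊕ 23) ⊕ 73 = 7f ⊕ 73 = 0c
byte 1: (cb ⊕ b8) ⊕ 65 = 73 ⊕ 65 = 16
byte 2: (00 ⊕ f7) ⊕ 63 = f7 ⊕ 63 = 94
byte 3: (9a ⊕ cc) ⊕ 72 = 56 ⊕ 72 = 24
byte 4: (75 ⊕ 6f) ⊕ 65 = 1a ⊕ 65 = 7f
byte 5: (93 ⊕ 1e) ⊕ 74 = 8d ⊕ 74 = f9

0c1694247ff9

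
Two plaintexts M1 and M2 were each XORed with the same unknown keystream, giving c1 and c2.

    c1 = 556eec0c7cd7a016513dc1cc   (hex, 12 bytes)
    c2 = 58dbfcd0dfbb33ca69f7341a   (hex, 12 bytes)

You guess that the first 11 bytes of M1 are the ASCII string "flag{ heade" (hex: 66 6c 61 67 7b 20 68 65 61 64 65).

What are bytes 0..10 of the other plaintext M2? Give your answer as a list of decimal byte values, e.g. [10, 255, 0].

First, c1 ⊕ c2 = (M1 ⊕ K) ⊕ (M2 ⊕ K) = M1 ⊕ M2, so the key drops out. Then M2 = (M1 ⊕ M2) ⊕ M1 over the first 11 bytes.
byte 0: (55 ⊕ 58) ⊕ 66 = 0d ⊕ 66 = 6b
byte 1: (6e ⊕ db) ⊕ 6c = b5 ⊕ 6c = d9
byte 2: (ec ⊕ fc) ⊕ 61 = 10 ⊕ 61 = 71
byte 3: (0c ⊕ d0) ⊕ 67 = dc ⊕ 67 = bb
byte 4: (7c ⊕ df) ⊕ 7b = a3 ⊕ 7b = d8
byte 5: (d7 ⊕ bb) ⊕ 20 = 6c ⊕ 20 = 4c
byte 6: (a0 ⊕ 33) ⊕ 68 = 93 ⊕ 68 = fb
byte 7: (16 ⊕ ca) ⊕ 65 = dc ⊕ 65 = b9
byte 8: (51 ⊕ 69) ⊕ 61 = 38 ⊕ 61 = 59
byte 9: (3d ⊕ f7) ⊕ 64 = ca ⊕ 64 = ae
byte 10: (c1 ⊕ 34) ⊕ 65 = f5 ⊕ 65 = 90

[107, 217, 113, 187, 216, 76, 251, 185, 89, 174, 144]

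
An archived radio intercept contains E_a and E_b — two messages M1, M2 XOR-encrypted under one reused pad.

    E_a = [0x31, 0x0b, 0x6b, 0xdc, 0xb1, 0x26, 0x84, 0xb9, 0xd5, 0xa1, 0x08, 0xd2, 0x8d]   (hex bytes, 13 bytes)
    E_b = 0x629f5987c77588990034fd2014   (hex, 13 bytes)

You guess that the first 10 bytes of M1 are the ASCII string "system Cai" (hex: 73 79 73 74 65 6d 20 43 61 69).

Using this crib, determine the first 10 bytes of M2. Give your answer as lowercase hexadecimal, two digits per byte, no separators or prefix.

First, E_a ⊕ E_b = (M1 ⊕ K) ⊕ (M2 ⊕ K) = M1 ⊕ M2, so the key drops out. Then M2 = (M1 ⊕ M2) ⊕ M1 over the first 10 bytes.
byte 0: (31 XOR 62) XOR 73 = 53 XOR 73 = 20
byte 1: (0b XOR 9f) XOR 79 = 94 XOR 79 = ed
byte 2: (6b XOR 59) XOR 73 = 32 XOR 73 = 41
byte 3: (dc XOR 87) XOR 74 = 5b XOR 74 = 2f
byte 4: (b1 XOR c7) XOR 65 = 76 XOR 65 = 13
byte 5: (26 XOR 75) XOR 6d = 53 XOR 6d = 3e
byte 6: (84 XOR 88) XOR 20 = 0c XOR 20 = 2c
byte 7: (b9 XOR 99) XOR 43 = 20 XOR 43 = 63
byte 8: (d5 XOR 00) XOR 61 = d5 XOR 61 = b4
byte 9: (a1 XOR 34) XOR 69 = 95 XOR 69 = fc

20ed412f133e2c63b4fc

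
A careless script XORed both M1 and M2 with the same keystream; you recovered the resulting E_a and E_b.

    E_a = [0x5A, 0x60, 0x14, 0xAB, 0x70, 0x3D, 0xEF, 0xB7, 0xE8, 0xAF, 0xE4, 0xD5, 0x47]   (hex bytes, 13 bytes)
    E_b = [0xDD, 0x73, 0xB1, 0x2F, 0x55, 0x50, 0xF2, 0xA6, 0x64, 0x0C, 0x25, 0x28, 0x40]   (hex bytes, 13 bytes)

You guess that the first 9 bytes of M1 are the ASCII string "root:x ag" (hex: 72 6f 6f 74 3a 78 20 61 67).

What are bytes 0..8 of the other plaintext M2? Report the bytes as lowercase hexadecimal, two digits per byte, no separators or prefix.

First, E_a ⊕ E_b = (M1 ⊕ K) ⊕ (M2 ⊕ K) = M1 ⊕ M2, so the key drops out. Then M2 = (M1 ⊕ M2) ⊕ M1 over the first 9 bytes.
byte 0: (5a XOR dd) XOR 72 = 87 XOR 72 = f5
byte 1: (60 XOR 73) XOR 6f = 13 XOR 6f = 7c
byte 2: (14 XOR b1) XOR 6f = a5 XOR 6f = ca
byte 3: (ab XOR 2f) XOR 74 = 84 XOR 74 = f0
byte 4: (70 XOR 55) XOR 3a = 25 XOR 3a = 1f
byte 5: (3d XOR 50) XOR 78 = 6d XOR 78 = 15
byte 6: (ef XOR f2) XOR 20 = 1d XOR 20 = 3d
byte 7: (b7 XOR a6) XOR 61 = 11 XOR 61 = 70
byte 8: (e8 XOR 64) XOR 67 = 8c XOR 67 = eb

f57ccaf01f153d70eb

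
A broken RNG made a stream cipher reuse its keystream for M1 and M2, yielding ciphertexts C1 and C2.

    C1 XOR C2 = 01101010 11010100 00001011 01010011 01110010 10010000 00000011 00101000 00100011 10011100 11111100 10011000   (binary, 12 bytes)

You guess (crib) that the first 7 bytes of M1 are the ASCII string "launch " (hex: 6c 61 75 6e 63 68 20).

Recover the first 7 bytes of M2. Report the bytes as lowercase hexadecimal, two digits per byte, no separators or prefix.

06b57e3d11f823

Since C1 ⊕ C2 = M1 ⊕ M2, XORing with the guessed M1 bytes yields the corresponding M2 bytes: M2 = (C1 ⊕ C2) ⊕ M1.
byte 0: 6a ⊕ 6c = 06
byte 1: d4 ⊕ 61 = b5
byte 2: 0b ⊕ 75 = 7e
byte 3: 53 ⊕ 6e = 3d
byte 4: 72 ⊕ 63 = 11
byte 5: 90 ⊕ 68 = f8
byte 6: 03 ⊕ 20 = 23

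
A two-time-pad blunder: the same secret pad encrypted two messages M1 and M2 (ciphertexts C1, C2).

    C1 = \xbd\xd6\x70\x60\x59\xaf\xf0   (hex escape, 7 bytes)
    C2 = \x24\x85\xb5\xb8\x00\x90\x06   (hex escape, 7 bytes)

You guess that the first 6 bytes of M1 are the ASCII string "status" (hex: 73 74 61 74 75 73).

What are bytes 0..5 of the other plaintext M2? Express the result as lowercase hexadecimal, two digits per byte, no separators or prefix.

First, C1 ⊕ C2 = (M1 ⊕ K) ⊕ (M2 ⊕ K) = M1 ⊕ M2, so the key drops out. Then M2 = (M1 ⊕ M2) ⊕ M1 over the first 6 bytes.
byte 0: (bd XOR 24) XOR 73 = 99 XOR 73 = ea
byte 1: (d6 XOR 85) XOR 74 = 53 XOR 74 = 27
byte 2: (70 XOR b5) XOR 61 = c5 XOR 61 = a4
byte 3: (60 XOR b8) XOR 74 = d8 XOR 74 = ac
byte 4: (59 XOR 00) XOR 75 = 59 XOR 75 = 2c
byte 5: (af XOR 90) XOR 73 = 3f XOR 73 = 4c

ea27a4ac2c4c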